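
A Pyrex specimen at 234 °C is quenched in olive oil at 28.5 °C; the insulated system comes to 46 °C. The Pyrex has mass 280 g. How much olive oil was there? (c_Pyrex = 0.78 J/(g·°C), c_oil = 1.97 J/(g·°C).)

m ≈ 1190 g

Setting the total heat transfer to zero:
280·0.78·(46 − 234) + m·1.97·(46 − 28.5) = 0
34.48 m = 41059
m = 41059/34.48 ≈ 1191 g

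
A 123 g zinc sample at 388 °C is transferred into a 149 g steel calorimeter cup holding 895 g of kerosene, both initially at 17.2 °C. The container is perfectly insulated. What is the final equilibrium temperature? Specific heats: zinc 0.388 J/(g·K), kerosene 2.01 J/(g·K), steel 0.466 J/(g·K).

Taking heat into each body as positive, Σ m c ΔT = 0:
123*0.388*(T − 388) + 895*2.01*(T − 17.2) + 149*0.466*(T − 17.2) = 0
47.72(T − 388) + 1798.9(T − 17.2) + 69.43(T − 17.2) = 0
(47.72 + 1798.9 + 69.43) T = 47.72*388 + 1798.9*17.2 + 69.43*17.2
T ≈ 26.44 °C

T_f ≈ 26.4 °C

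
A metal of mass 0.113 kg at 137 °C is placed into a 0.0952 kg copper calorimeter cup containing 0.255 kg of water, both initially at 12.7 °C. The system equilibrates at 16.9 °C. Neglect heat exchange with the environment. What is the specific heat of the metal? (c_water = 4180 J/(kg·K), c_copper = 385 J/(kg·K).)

c ≈ 341 J/(kg·K)

Net heat exchanged in the isolated system is zero:
0.113×c×(16.9 − 137) + 0.255×4180×(16.9 − 12.7) + 0.0952×385×(16.9 − 12.7) = 0
-13.57 c = -4630.7
c = -4630.7/-13.57 ≈ 341.2 J/(kg·K)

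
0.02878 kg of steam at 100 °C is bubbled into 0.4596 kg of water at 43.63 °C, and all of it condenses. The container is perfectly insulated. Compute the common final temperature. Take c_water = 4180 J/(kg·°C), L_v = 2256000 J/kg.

Heat gained plus heat lost sum to zero:
latent heat released on condensation: 0.02878·2256000 = 64928; condensed water 100 °C→T: 120.3(T − 100); water warms: 0.4596·4180·(T − 43.63) = 1921.1(T − 43.63)
2041.4 T = 64928 + 12030 + 83819 = 160777
T ≈ 78.76 °C, under the boiling point, so the assumption holds.

T_f ≈ 78.8 °C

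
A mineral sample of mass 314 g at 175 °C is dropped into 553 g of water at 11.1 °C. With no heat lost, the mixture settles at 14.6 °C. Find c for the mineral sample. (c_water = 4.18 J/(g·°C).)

Heat lost by the mineral sample = heat gained by the water:
314·c·(175 − 14.6) = 553·4.18·(14.6 − 11.1)
50366 c = 8090.4  ⇒  c ≈ 0.1606 J/(g·°C)

c ≈ 0.161 J/(g·°C)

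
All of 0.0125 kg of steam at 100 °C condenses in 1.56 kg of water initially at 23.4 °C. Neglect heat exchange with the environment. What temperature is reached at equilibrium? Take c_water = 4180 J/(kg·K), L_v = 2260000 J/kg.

Sum of m c ΔT and latent-heat terms is zero:
latent heat released on condensation: 0.0125×2260000 = 28250; condensed water 100 °C→T: 52.25(T − 100); original water: 6520.8(T − 23.4)
6573.1 T = 28250 + 5225 + 152587 = 186062
T ≈ 28.31 °C — below 100 °C, confirming all the steam condensed.

T_f ≈ 28.3 °C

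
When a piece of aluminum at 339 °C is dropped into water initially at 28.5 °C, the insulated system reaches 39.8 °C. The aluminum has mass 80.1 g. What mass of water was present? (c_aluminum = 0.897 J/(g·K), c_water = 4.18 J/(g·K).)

Setting the total heat transfer to zero:
80.1·0.897·(39.8 − 339) + m·4.18·(39.8 − 28.5) = 0
47.23 m = 21497
m = 21497/47.23 ≈ 455.1 g

m ≈ 455 g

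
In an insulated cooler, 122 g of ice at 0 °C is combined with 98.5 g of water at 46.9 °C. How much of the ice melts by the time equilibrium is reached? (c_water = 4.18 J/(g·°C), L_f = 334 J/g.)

Cooling the water to 0 °C releases 98.5×4.18×46.9 = 19310 J.
To melt every bit of ice: 122×334 = 40748 J.
19310 J < 40748 J, so only part of the ice melts and the system sits at 0 °C.
m_melt = 19310 / L_f = 57.81 g.

m_melted ≈ 57.8 g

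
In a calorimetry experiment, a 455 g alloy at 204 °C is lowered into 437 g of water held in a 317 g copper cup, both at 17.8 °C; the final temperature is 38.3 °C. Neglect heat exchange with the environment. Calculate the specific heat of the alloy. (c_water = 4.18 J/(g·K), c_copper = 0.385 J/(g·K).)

c ≈ 0.53 J/(g·K)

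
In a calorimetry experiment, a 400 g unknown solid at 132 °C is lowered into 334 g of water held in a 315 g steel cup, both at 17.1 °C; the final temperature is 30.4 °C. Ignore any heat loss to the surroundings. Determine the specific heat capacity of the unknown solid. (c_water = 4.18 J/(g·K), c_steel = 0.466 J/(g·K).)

c ≈ 0.505 J/(g·K)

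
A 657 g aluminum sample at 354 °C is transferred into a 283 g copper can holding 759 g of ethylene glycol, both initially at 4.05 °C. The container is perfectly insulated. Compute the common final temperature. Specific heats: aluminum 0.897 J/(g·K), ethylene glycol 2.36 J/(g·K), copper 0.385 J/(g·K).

T_f ≈ 86.9 °C

T_f = Σ m_i c_i T_i / Σ m_i c_i:
T_f = (589.33*354 + 1791.2*4.05 + 108.95*4.05) / (589.33 + 1791.2 + 108.95)
    = 216318 / 2489.5 ≈ 86.89 °C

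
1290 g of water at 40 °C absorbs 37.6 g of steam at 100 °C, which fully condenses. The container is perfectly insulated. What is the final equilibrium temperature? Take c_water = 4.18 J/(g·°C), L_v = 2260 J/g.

T_f ≈ 57.0 °C

Setting the total heat transfer to zero:
steam→water at 100 °C releases m L_v = 37.6·2260 = 84976; condensate cools 100→T: 37.6·4.18·(T − 100) = 157.17(T − 100); original water: 5392.2(T − 40)
5549.4 T = 84976 + 15717 + 215688 = 316381
T ≈ 57.01 °C (< 100 °C, so full condensation is consistent).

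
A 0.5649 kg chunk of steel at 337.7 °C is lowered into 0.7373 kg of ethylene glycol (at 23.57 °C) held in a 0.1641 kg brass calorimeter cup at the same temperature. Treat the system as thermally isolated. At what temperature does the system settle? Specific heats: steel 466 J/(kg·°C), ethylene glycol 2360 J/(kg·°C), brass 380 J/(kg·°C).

T_f is the heat-capacity-weighted average of the initial temperatures:
T_f = (263.24·337.7 + 1740·23.57 + 62.36·23.57) / (263.24 + 1740 + 62.36)
    = 131380 / 2065.6 ≈ 63.60 °C

T_f ≈ 63.6 °C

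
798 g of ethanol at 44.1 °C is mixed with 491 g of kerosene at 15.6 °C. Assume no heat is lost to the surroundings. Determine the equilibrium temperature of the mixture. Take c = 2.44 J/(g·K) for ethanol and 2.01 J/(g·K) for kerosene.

Set heat shed by the hot body equal to heat absorbed by the cold body:
798*2.44*(44.1 − T) = 491*2.01*(T − 15.6)
1947.1(44.1 − T) = 986.91(T − 15.6)
2934 T = 101264  ⇒  T ≈ 34.51 °C

T_f ≈ 34.5 °C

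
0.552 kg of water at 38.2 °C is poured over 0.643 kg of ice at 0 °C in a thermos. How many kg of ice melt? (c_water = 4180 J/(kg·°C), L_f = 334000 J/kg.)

Water can give up m c ΔT = 0.552·4180·38.2 = 88141 J before reaching 0 °C.
Melting all 0.643 kg of ice would need 0.643·334000 = 214762 J.
88141 J < 214762 J, so only part of the ice melts and the system sits at 0 °C.
m_melt = 88141 / L_f = 0.2639 kg.

m_melted ≈ 0.264 kg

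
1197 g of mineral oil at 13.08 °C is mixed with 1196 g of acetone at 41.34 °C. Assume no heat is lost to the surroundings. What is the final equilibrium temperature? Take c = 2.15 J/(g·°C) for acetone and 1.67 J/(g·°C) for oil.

T_f is the heat-capacity-weighted average of the initial temperatures:
T_f = (2571.4*41.34 + 1999*13.08) / (2571.4 + 1999)
    = 132448 / 4570.4 ≈ 28.98 °C

T_f ≈ 29.0 °C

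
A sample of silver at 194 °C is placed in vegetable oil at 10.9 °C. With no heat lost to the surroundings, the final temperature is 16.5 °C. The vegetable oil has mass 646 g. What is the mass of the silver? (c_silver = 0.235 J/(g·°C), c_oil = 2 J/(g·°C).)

m ≈ 173 g

Heat lost by the silver = heat gained by the oil:
m×0.235×(194 − 16.5) = 646×2×(16.5 − 10.9)
41.71 m = 7235.2  ⇒  m ≈ 173.5 g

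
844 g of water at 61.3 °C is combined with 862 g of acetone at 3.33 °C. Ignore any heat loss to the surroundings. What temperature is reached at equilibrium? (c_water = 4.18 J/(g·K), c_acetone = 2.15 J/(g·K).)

T_f ≈ 41.3 °C

With ΣQ=0 the equilibrium temperature is the m·c-weighted mean:
T_f = (3527.9·61.3 + 1853.3·3.33) / (3527.9 + 1853.3)
    = 222433 / 5381.2 ≈ 41.34 °C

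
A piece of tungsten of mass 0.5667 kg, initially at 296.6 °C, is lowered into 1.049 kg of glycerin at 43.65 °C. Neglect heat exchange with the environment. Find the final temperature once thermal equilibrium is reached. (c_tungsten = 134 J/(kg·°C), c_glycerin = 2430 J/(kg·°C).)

Conservation of energy gives ΣQ = 0:
0.5667×134×(T − 296.6) + 1.049×2430×(T − 43.65) = 0
(75.94 + 2549.1) T = 75.94×296.6 + 2549.1×43.65
T = 133790 / 2625 = 51 °C

T_f ≈ 51.0 °C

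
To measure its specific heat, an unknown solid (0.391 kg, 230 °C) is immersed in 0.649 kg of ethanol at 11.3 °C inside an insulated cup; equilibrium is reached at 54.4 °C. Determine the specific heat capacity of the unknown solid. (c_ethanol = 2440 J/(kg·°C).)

c ≈ 994 J/(kg·°C)

m_s c (T_s − T_f) = m_ethanol c_ethanol (T_f − T_0):
0.391×c×(230 − 54.4) = 0.649×2440×(54.4 − 11.3)
68.66 c = 68251  ⇒  c ≈ 994.1 J/(kg·°C)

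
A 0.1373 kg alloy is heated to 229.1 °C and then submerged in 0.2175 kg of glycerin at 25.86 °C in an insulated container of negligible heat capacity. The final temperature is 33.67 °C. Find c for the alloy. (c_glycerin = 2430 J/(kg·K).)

c ≈ 154 J/(kg·K)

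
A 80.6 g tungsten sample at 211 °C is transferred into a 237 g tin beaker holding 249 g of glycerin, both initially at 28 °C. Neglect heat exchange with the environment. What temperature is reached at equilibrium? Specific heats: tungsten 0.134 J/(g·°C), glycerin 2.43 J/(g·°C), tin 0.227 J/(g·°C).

T_f ≈ 31.0 °C

T_f is the heat-capacity-weighted average of the initial temperatures:
T_f = (10.8*211 + 605.07*28 + 53.8*28) / (10.8 + 605.07 + 53.8)
    = 20727 / 669.67 ≈ 30.95 °C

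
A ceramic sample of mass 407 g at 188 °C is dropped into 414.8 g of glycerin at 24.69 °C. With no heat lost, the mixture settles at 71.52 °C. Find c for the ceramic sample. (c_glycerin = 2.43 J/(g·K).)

Heat lost by the ceramic sample = heat gained by the glycerin:
407×c×(188 − 71.52) = 414.8×2.43×(71.52 − 24.69)
47407 c = 47203  ⇒  c ≈ 0.9957 J/(g·K)

c ≈ 0.996 J/(g·K)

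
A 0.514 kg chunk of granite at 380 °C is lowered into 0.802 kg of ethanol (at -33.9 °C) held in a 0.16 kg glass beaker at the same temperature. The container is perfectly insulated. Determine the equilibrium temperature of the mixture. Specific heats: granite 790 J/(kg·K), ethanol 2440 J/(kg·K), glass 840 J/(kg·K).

T_f ≈ 33.4 °C

Setting the total heat transfer to zero:
0.514*790*(T − 380) + 0.802*2440*(T − (-33.9)) + 0.16*840*(T − (-33.9)) = 0
406.06(T − 380) + 1956.9(T − (-33.9)) + 134.4(T − (-33.9)) = 0
(406.06 + 1956.9 + 134.4) T = 406.06*380 + 1956.9*(-33.9) + 134.4*(-33.9)
T = 83408/2497.3 ≈ 33.40 °C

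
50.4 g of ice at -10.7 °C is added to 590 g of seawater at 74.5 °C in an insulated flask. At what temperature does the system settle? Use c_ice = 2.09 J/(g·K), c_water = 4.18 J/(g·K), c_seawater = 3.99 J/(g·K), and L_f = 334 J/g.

Conservation of energy gives ΣQ = 0:
ice -10.7→0 °C: 50.4×2.09×10.7 = 1127.1; melt ice: 50.4×334 = 16834; warm the meltwater: 210.67 T; seawater: 2354.1(T − 74.5)
2564.8 T = 175380 − 17961 = 157420
T ≈ 61.38 °C (positive, so assuming full melt was valid).

T_f ≈ 61.4 °C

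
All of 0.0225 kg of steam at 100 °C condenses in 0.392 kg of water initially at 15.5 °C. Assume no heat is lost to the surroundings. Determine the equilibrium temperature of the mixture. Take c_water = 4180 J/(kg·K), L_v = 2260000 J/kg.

T_f ≈ 49.4 °C

Setting the total heat transfer to zero:
latent heat released on condensation: 0.0225·2260000 = 50850; condensate cools 100→T: 0.0225·4180·(T − 100) = 94.05(T − 100); water warms: 0.392·4180·(T − 15.5) = 1638.6(T − 15.5)
1732.6 T = 50850 + 9405 + 25398 = 85653
T ≈ 49.44 °C, under the boiling point, so the assumption holds.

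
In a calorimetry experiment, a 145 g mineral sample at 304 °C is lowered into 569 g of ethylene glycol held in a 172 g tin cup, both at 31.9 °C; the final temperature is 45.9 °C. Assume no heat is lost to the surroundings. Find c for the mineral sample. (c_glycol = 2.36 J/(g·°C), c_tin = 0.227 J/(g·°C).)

Let T be the final temperature. ΣQ_i = 0:
145·c·(45.9 − 304) + 569·2.36·(45.9 − 31.9) + 172·0.227·(45.9 − 31.9) = 0
-37424 c = -19346
c = -19346/-37424 ≈ 0.5169 J/(g·°C)

c ≈ 0.517 J/(g·°C)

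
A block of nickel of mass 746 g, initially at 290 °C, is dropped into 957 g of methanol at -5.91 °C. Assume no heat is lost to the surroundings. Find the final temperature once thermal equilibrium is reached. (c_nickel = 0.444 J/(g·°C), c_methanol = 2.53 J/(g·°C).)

Heat lost by the nickel equals heat gained by the methanol:
746×0.444×(290 − T) = 957×2.53×(T − (-5.91))
331.22(290 − T) = 2421.2(T − (-5.91))
2752.4 T = 81746  ⇒  T ≈ 29.70 °C

T_f ≈ 29.7 °C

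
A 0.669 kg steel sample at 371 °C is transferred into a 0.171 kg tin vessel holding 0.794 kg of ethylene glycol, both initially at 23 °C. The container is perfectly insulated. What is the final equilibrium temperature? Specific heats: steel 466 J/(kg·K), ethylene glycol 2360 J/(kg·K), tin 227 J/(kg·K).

T_f ≈ 71.8 °C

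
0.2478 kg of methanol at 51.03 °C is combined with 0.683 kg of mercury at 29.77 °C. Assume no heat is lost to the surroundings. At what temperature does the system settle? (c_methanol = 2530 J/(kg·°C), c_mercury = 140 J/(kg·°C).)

T_f ≈ 48.2 °C

Let T be the final temperature. ΣQ_i = 0:
0.2478·2530·(T − 51.03) + 0.683·140·(T − 29.77) = 0
626.93(T − 51.03) + 95.62(T − 29.77) = 0
722.55 T = 34839
T ≈ 48.22 °C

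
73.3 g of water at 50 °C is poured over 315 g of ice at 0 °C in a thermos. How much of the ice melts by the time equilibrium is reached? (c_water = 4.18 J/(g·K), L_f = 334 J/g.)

m_melted ≈ 45.9 g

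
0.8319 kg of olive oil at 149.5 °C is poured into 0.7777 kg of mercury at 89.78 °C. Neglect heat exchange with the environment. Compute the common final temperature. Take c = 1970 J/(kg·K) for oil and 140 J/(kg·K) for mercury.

T_f is the heat-capacity-weighted average of the initial temperatures:
T_f = (1638.8×149.5 + 108.88×89.78) / (1638.8 + 108.88)
    = 254782 / 1747.7 ≈ 145.78 °C

T_f ≈ 145.8 °C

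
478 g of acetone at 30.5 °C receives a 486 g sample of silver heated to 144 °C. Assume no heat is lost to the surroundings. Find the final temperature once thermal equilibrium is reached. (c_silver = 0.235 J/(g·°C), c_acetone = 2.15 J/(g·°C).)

Heat lost by the silver equals heat gained by the acetone:
486×0.235×(144 − T) = 478×2.15×(T − 30.5)
114.21(144 − T) = 1027.7(T − 30.5)
1141.9 T = 47791  ⇒  T ≈ 41.85 °C

T_f ≈ 41.9 °C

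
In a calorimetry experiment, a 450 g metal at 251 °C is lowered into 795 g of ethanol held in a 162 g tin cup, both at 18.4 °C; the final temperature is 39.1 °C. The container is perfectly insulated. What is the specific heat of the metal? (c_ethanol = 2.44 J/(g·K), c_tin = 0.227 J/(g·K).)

Let T be the final temperature. ΣQ_i = 0:
450·c·(39.1 − 251) + 795·2.44·(39.1 − 18.4) + 162·0.227·(39.1 − 18.4) = 0
-95355 c = -40915
c = -40915/-95355 ≈ 0.4291 J/(g·K)

c ≈ 0.429 J/(g·K)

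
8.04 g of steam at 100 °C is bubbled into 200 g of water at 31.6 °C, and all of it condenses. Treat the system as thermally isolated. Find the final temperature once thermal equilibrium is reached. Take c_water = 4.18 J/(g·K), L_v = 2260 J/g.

Energy conservation, ΣQ = 0:
latent heat released on condensation: 8.04×2260 = 18170; condensate cools 100→T: 8.04×4.18×(T − 100) = 33.61(T − 100); water warms: 200×4.18×(T − 31.6) = 836(T − 31.6)
869.61 T = 18170 + 3360.7 + 26418 = 47949
T ≈ 55.14 °C, under the boiling point, so the assumption holds.

T_f ≈ 55.1 °C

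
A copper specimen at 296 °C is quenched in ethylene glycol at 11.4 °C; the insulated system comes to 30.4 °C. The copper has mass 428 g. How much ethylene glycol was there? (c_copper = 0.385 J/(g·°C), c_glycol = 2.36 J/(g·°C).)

m ≈ 976 g

|Q_copper| = |Q_glycol|:
428×0.385×(296 − 30.4) = m×2.36×(30.4 − 11.4)
44.84 m = 43766  ⇒  m ≈ 976 g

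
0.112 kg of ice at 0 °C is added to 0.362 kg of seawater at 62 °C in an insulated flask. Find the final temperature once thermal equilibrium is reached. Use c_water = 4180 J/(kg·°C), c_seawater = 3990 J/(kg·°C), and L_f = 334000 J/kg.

T_f ≈ 27.3 °C

Setting the total heat transfer to zero:
melt ice: 0.112×334000 = 37408
  warm the meltwater: 468.16 T
  seawater cools: 0.362×3990×(T − 62) = 1444.4(T − 62)
1912.5 T = 89552 − 37408 = 52144
T ≈ 27.26 °C. Since T > 0 °C, the all-ice-melts assumption holds.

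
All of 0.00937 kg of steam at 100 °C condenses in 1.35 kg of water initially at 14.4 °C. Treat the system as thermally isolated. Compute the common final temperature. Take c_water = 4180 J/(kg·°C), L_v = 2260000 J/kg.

Energy conservation, ΣQ = 0:
latent heat released on condensation: 0.00937×2260000 = 21176
  condensed water 100 °C→T: 39.17(T − 100)
  original water: 5643(T − 14.4)
5682.2 T = 21176 + 3916.7 + 81259 = 106352
T ≈ 18.72 °C — below 100 °C, confirming all the steam condensed.

T_f ≈ 18.7 °C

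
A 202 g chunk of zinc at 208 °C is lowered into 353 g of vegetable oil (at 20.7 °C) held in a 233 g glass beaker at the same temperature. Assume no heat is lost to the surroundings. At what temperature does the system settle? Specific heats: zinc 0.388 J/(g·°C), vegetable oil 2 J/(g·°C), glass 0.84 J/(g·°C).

T_f ≈ 35.7 °C

Heat gained plus heat lost sum to zero:
202*0.388*(T − 208) + 353*2*(T − 20.7) + 233*0.84*(T − 20.7) = 0
980.1 T = 34968
T ≈ 35.68 °C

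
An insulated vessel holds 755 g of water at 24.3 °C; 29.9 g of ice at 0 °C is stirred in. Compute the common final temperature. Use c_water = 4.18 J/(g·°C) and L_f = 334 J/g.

T_f ≈ 20.3 °C

Taking heat into each body as positive, Σ m c ΔT = 0:
melt ice: 29.9×334 = 9986.6; meltwater 0→T: 29.9×4.18×T = 124.98 T; water: 3155.9(T − 24.3)
3280.9 T = 76688 − 9986.6 = 66702
T ≈ 20.33 °C — above 0 °C, consistent with complete melting.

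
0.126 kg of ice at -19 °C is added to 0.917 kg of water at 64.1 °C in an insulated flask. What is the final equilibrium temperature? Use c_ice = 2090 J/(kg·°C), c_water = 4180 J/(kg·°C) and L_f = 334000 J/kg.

Let T be the final temperature. ΣQ_i = 0:
ice -19→0 °C: 0.126×2090×19 = 5003.5; latent heat to melt: 0.126×334000 = 42084; meltwater 0→T: 0.126×4180×T = 526.68 T; water: 3833.1(T − 64.1)
4359.7 T = 245699 − 47087 = 198612
T ≈ 45.56 °C (positive, so assuming full melt was valid).

T_f ≈ 45.6 °C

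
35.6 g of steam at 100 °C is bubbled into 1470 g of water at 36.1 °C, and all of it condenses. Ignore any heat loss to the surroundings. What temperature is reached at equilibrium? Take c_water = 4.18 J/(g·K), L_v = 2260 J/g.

T_f ≈ 50.4 °C

Let T be the final temperature. ΣQ_i = 0:
latent heat released on condensation: 35.6·2260 = 80456; condensate cools 100→T: 35.6·4.18·(T − 100) = 148.81(T − 100); water warms: 1470·4.18·(T − 36.1) = 6144.6(T − 36.1)
6293.4 T = 80456 + 14881 + 221820 = 317157
T ≈ 50.40 °C — below 100 °C, confirming all the steam condensed.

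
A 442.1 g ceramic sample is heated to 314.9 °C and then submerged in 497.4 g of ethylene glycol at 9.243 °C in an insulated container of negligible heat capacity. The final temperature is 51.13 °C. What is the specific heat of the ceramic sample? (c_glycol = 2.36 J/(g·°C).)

Heat lost by the ceramic sample = heat gained by the glycol:
442.1×c×(314.9 − 51.13) = 497.4×2.36×(51.13 − 9.243)
116613 c = 49170  ⇒  c ≈ 0.4216 J/(g·°C)

c ≈ 0.422 J/(g·°C)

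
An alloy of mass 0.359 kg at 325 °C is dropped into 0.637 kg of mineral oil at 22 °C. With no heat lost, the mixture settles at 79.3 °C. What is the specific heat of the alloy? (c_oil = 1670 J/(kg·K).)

Conservation of energy gives ΣQ = 0:
0.359×c×(79.3 − 325) + 0.637×1670×(79.3 − 22) = 0
-88.21 c = -60955
c = -60955/-88.21 ≈ 691.1 J/(kg·K)

c ≈ 691 J/(kg·K)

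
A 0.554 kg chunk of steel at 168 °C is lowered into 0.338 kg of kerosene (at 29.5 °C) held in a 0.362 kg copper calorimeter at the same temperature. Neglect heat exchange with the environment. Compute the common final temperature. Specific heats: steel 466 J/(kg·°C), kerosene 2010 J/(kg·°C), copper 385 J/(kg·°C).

T_f ≈ 62.7 °C

T_f = Σ m_i c_i T_i / Σ m_i c_i:
T_f = (258.16×168 + 679.38×29.5 + 139.37×29.5) / (258.16 + 679.38 + 139.37)
    = 67525 / 1076.9 ≈ 62.70 °C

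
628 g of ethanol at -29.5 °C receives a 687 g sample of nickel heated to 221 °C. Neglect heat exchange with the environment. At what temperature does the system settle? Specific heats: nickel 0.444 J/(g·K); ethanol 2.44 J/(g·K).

T_f ≈ 12.1 °C

Heat lost by the nickel equals heat gained by the ethanol:
687*0.444*(221 − T) = 628*2.44*(T − (-29.5))
305.03(221 − T) = 1532.3(T − (-29.5))
1837.3 T = 22208  ⇒  T ≈ 12.09 °C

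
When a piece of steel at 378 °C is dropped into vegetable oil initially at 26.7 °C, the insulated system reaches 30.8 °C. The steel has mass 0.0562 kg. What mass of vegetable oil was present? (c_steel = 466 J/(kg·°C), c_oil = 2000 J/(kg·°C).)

Net heat exchanged in the isolated system is zero:
0.0562×466×(30.8 − 378) + m×2000×(30.8 − 26.7) = 0
8200 m = 9092.9
m = 9092.9/8200 ≈ 1.109 kg

m ≈ 1.11 kg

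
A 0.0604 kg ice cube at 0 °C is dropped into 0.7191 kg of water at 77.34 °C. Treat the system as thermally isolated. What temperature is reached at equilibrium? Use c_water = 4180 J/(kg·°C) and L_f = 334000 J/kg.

T_f ≈ 65.2 °C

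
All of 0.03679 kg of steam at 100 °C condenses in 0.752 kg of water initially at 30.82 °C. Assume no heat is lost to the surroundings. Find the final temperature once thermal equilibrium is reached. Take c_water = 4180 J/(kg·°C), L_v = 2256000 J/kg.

Net heat exchanged in the isolated system is zero:
latent heat released on condensation: 0.03679·2256000 = 82998; condensed water 100 °C→T: 153.78(T − 100); water warms: 0.752·4180·(T − 30.82) = 3143.4(T − 30.82)
3297.1 T = 82998 + 15378 + 96878 = 195255
T ≈ 59.22 °C (< 100 °C, so full condensation is consistent).

T_f ≈ 59.2 °C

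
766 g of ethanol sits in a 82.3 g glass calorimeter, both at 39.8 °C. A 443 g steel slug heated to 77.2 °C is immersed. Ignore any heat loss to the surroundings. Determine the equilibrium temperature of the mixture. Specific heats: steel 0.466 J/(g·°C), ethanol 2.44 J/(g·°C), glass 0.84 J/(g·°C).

T_f ≈ 43.4 °C

Setting the total heat transfer to zero:
443·0.466·(T − 77.2) + 766·2.44·(T − 39.8) + 82.3·0.84·(T − 39.8) = 0
206.44(T − 77.2) + 1869(T − 39.8) + 69.13(T − 39.8) = 0
(206.44 + 1869 + 69.13) T = 206.44·77.2 + 1869·39.8 + 69.13·39.8
T = 93076/2144.6 ≈ 43.40 °C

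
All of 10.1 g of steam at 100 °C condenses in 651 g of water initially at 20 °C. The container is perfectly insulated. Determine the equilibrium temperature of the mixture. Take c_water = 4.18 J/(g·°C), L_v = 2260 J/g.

Setting the total heat transfer to zero:
steam→water at 100 °C releases m L_v = 10.1×2260 = 22826; condensate cools 100→T: 10.1×4.18×(T − 100) = 42.22(T − 100); water warms: 651×4.18×(T − 20) = 2721.2(T − 20)
2763.4 T = 22826 + 4221.8 + 54424 = 81471
T ≈ 29.48 °C (< 100 °C, so full condensation is consistent).

T_f ≈ 29.5 °C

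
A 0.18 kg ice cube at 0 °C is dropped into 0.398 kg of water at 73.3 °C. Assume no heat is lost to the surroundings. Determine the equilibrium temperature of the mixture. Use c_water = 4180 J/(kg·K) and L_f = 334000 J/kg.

Energy conservation, ΣQ = 0:
melt ice: 0.18·334000 = 60120; warm the meltwater: 752.4 T; water: 1663.6(T − 73.3)
2416 T = 121945 − 60120 = 61825
T ≈ 25.59 °C (positive, so assuming full melt was valid).

T_f ≈ 25.6 °C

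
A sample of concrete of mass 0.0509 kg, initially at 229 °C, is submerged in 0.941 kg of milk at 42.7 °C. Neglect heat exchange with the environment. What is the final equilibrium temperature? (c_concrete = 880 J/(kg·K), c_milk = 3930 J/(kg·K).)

T_f ≈ 44.9 °C

|Q_concrete| = |Q_milk|:
0.0509×880×(229 − T) = 0.941×3930×(T − 42.7)
44.79(229 − T) = 3698.1(T − 42.7)
3742.9 T = 168168  ⇒  T ≈ 44.93 °C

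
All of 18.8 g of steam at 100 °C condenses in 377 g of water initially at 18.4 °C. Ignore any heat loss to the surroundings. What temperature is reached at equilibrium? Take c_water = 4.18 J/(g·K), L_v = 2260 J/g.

Let T be the final temperature. ΣQ_i = 0:
steam→water at 100 °C releases m L_v = 18.8·2260 = 42488
  condensate cools 100→T: 18.8·4.18·(T − 100) = 78.58(T − 100)
  original water: 1575.9(T − 18.4)
1654.4 T = 42488 + 7858.4 + 28996 = 79342
T ≈ 47.96 °C — below 100 °C, confirming all the steam condensed.

T_f ≈ 48.0 °C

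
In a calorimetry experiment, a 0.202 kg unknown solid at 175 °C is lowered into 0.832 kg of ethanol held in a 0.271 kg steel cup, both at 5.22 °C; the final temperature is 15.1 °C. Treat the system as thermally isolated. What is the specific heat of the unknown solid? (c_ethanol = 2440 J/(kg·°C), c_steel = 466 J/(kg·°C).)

c ≈ 660 J/(kg·°C)

Net heat exchanged in the isolated system is zero:
0.202×c×(15.1 − 175) + 0.832×2440×(15.1 − 5.22) + 0.271×466×(15.1 − 5.22) = 0
-32.3 c = -21305
c = -21305/-32.3 ≈ 659.6 J/(kg·°C)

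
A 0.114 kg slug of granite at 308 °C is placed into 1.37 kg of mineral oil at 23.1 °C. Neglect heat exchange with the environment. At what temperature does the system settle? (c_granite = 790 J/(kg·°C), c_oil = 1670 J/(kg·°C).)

T_f ≈ 33.9 °C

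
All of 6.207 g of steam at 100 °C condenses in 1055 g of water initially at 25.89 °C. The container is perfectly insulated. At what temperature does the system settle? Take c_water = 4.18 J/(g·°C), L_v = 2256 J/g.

T_f ≈ 29.5 °C

Sum of m c ΔT and latent-heat terms is zero:
condense steam: −6.207×2256 = −14003
  condensed water 100 °C→T: 25.95(T − 100)
  original water: 4409.9(T − 25.89)
4435.8 T = 14003 + 2594.5 + 114172 = 130770
T ≈ 29.48 °C (< 100 °C, so full condensation is consistent).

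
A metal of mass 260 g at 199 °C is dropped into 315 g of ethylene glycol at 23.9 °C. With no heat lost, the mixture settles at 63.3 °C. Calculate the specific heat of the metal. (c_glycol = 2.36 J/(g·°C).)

m_s c (T_s − T_f) = m_glycol c_glycol (T_f − T_0):
260·c·(199 − 63.3) = 315·2.36·(63.3 − 23.9)
35282 c = 29290  ⇒  c ≈ 0.8302 J/(g·°C)

c ≈ 0.83 J/(g·°C)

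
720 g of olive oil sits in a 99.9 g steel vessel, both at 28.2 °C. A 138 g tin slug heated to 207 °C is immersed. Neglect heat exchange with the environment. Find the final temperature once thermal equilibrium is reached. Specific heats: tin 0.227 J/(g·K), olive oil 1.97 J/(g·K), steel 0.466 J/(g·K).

Heat gained plus heat lost sum to zero:
138*0.227*(T − 207) + 720*1.97*(T − 28.2) + 99.9*0.466*(T − 28.2) = 0
31.33(T − 207) + 1418.4(T − 28.2) + 46.55(T − 28.2) = 0
(31.33 + 1418.4 + 46.55) T = 31.33*207 + 1418.4*28.2 + 46.55*28.2
T = 47796 / 1496.3 = 31.9 °C

T_f ≈ 31.9 °C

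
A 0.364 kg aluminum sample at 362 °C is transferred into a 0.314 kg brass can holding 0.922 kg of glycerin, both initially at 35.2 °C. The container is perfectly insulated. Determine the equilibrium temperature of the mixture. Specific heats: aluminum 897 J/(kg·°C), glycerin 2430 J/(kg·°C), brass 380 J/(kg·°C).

T_f ≈ 74.9 °C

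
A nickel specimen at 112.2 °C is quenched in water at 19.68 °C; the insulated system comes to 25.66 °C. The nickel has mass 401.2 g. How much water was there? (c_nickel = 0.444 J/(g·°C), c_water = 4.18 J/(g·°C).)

Let T be the final temperature. ΣQ_i = 0:
401.2×0.444×(25.66 − 112.2) + m×4.18×(25.66 − 19.68) = 0
25 m = 15416
m = 15416/25 ≈ 616.7 g

m ≈ 617 g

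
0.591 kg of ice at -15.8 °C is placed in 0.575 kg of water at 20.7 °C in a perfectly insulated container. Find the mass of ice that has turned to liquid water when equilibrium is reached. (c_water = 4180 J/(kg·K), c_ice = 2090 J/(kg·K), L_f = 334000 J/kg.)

m_melted ≈ 0.0905 kg

Water can give up m c ΔT = 0.575·4180·20.7 = 49752 J before reaching 0 °C.
Warming the ice to 0 °C takes 0.591·2090·15.8 = 19516 J, leaving 30236 J for melting.
To melt every bit of ice: 0.591·334000 = 197394 J.
That's not enough to melt it all — equilibrium is at 0 °C with ice remaining.
m_melt = 30236 / L_f = 0.09053 kg.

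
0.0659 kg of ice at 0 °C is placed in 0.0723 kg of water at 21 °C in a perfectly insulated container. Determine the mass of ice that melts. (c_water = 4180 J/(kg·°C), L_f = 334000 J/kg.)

m_melted ≈ 0.019 kg

Cooling the water to 0 °C releases 0.0723×4180×21 = 6346.5 J.
Melting all 0.0659 kg of ice would need 0.0659×334000 = 22011 J.
6346.5 J < 22011 J, so only part of the ice melts and the system sits at 0 °C.
Mass melted = 6346.5/334000 ≈ 0.019 kg.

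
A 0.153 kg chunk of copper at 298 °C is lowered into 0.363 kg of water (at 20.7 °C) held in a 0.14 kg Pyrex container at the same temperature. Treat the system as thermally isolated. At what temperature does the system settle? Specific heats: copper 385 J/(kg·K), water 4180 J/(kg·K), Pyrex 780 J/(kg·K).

T_f ≈ 30.4 °C

Heat gained plus heat lost sum to zero:
0.153·385·(T − 298) + 0.363·4180·(T − 20.7) + 0.14·780·(T − 20.7) = 0
58.91(T − 298) + 1517.3(T − 20.7) + 109.2(T − 20.7) = 0
(58.91 + 1517.3 + 109.2) T = 58.91·298 + 1517.3·20.7 + 109.2·20.7
T = 51223 / 1685.4 = 30.4 °C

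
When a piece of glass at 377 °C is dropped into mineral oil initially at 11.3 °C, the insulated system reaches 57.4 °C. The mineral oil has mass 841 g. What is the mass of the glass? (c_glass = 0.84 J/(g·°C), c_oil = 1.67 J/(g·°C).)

Heat lost by the glass = heat gained by the oil:
m×0.84×(377 − 57.4) = 841×1.67×(57.4 − 11.3)
268.46 m = 64746  ⇒  m ≈ 241.2 g

m ≈ 241 g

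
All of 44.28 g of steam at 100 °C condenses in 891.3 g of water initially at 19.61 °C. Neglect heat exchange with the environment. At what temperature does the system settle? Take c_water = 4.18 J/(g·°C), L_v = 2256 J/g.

Taking heat into each body as positive, Σ m c ΔT = 0:
condense steam: −44.28·2256 = −99896; condensed water 100 °C→T: 185.09(T − 100); original water: 3725.6(T − 19.61)
3910.7 T = 99896 + 18509 + 73060 = 191464
T ≈ 48.96 °C (< 100 °C, so full condensation is consistent).

T_f ≈ 49.0 °C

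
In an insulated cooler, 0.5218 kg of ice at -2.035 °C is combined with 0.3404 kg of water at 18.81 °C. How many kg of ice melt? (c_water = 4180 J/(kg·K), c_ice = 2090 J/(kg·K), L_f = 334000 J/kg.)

Water can give up m c ΔT = 0.3404·4180·18.81 = 26764 J before reaching 0 °C.
Warming the ice to 0 °C takes 0.5218·2090·2.035 = 2219.3 J, leaving 24545 J for melting.
Melting all 0.5218 kg of ice would need 0.5218·334000 = 174281 J.
Since 24545 < 174281 J, not all the ice melts; equilibrium is at 0 °C.
m_melt = 24545 / L_f = 0.07349 kg.

m_melted ≈ 0.0735 kg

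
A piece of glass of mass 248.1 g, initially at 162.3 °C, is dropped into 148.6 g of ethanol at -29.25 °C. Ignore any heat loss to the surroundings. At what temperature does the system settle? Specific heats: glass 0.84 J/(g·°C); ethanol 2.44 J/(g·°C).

T_f ≈ 40.7 °C

With ΣQ=0 the equilibrium temperature is the m·c-weighted mean:
T_f = (208.4×162.3 + 362.58×(-29.25)) / (208.4 + 362.58)
    = 23218 / 570.99 ≈ 40.66 °C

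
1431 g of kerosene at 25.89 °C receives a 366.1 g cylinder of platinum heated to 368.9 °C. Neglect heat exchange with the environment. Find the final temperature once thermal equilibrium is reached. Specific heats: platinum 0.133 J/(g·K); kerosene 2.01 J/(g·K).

T_f ≈ 31.6 °C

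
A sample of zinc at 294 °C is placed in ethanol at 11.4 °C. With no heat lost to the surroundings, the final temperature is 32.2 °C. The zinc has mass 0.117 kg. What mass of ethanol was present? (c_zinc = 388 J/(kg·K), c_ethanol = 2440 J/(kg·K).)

Setting the total heat transfer to zero:
0.117×388×(32.2 − 294) + m×2440×(32.2 − 11.4) = 0
50752 m = 11885
m = 11885/50752 ≈ 0.2342 kg

m ≈ 0.234 kg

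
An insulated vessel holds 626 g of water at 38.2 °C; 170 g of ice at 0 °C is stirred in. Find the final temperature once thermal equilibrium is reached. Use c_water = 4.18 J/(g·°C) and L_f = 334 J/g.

T_f ≈ 13.0 °C

Heat gained plus heat lost sum to zero:
melt ice: 170×334 = 56780
  warm the meltwater: 710.6 T
  water cools: 626×4.18×(T − 38.2) = 2616.7(T − 38.2)
3327.3 T = 99957 − 56780 = 43177
T ≈ 12.98 °C — above 0 °C, consistent with complete melting.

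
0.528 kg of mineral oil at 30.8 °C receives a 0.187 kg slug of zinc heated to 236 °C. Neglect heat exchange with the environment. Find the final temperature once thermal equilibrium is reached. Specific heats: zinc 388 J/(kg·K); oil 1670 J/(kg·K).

T_f ≈ 46.4 °C

With ΣQ=0 the equilibrium temperature is the m·c-weighted mean:
T_f = (72.56×236 + 881.76×30.8) / (72.56 + 881.76)
    = 44281 / 954.32 ≈ 46.40 °C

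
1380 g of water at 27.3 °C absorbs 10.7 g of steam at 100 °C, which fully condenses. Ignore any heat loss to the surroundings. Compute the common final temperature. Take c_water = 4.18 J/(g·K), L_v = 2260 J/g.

Conservation of energy gives ΣQ = 0:
steam→water at 100 °C releases m L_v = 10.7·2260 = 24182; condensate cools 100→T: 10.7·4.18·(T − 100) = 44.73(T − 100); original water: 5768.4(T − 27.3)
5813.1 T = 24182 + 4472.6 + 157477 = 186132
T ≈ 32.02 °C (< 100 °C, so full condensation is consistent).

T_f ≈ 32.0 °C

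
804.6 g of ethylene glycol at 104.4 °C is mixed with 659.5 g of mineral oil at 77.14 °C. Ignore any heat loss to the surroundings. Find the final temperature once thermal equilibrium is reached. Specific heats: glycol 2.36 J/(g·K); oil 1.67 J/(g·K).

Net heat exchanged in the isolated system is zero:
804.6·2.36·(T − 104.4) + 659.5·1.67·(T − 77.14) = 0
1898.9(T − 104.4) + 1101.4(T − 77.14) = 0
3000.2 T = 283200
T = 283200 / 3000.2 = 94.4 °C

T_f ≈ 94.4 °C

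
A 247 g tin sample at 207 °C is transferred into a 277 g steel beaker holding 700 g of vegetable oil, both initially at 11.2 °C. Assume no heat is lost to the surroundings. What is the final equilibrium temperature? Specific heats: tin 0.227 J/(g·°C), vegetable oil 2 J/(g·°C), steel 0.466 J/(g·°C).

T_f ≈ 18.1 °C

Let T be the final temperature. ΣQ_i = 0:
247·0.227·(T − 207) + 700·2·(T − 11.2) + 277·0.466·(T − 11.2) = 0
56.07(T − 207) + 1400(T − 11.2) + 129.08(T − 11.2) = 0
(56.07 + 1400 + 129.08) T = 56.07·207 + 1400·11.2 + 129.08·11.2
T ≈ 18.13 °C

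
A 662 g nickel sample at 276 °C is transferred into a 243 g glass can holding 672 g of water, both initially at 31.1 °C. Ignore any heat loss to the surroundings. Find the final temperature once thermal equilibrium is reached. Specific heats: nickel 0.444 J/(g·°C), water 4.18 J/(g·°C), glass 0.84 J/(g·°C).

Heat gained plus heat lost sum to zero:
662·0.444·(T − 276) + 672·4.18·(T − 31.1) + 243·0.84·(T − 31.1) = 0
(293.93 + 2809 + 204.12) T = 293.93·276 + 2809·31.1 + 204.12·31.1
T = 174831/3307 ≈ 52.87 °C

T_f ≈ 52.9 °C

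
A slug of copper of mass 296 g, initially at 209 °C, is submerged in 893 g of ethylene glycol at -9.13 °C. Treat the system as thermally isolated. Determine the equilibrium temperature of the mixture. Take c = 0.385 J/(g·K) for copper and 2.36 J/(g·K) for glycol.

Setting the total heat transfer to zero:
296*0.385*(T − 209) + 893*2.36*(T − (-9.13)) = 0
113.96(T − 209) + 2107.5(T − (-9.13)) = 0
(113.96 + 2107.5) T = 113.96*209 + 2107.5*(-9.13)
T = 4576.3/2221.4 ≈ 2.06 °C

T_f ≈ 2.1 °C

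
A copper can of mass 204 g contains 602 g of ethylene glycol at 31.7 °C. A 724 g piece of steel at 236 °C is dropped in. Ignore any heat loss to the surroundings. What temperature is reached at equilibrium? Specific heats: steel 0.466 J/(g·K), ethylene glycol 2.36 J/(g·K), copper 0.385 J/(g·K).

T_f ≈ 69.2 °C

Net heat exchanged in the isolated system is zero:
724·0.466·(T − 236) + 602·2.36·(T − 31.7) + 204·0.385·(T − 31.7) = 0
337.38(T − 236) + 1420.7(T − 31.7) + 78.54(T − 31.7) = 0
(337.38 + 1420.7 + 78.54) T = 337.38·236 + 1420.7·31.7 + 78.54·31.7
T = 127149/1836.6 ≈ 69.23 °C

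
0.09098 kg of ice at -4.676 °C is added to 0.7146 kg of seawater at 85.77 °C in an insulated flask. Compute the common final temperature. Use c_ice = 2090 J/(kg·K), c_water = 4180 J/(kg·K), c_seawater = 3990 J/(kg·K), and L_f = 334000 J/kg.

T_f ≈ 66.0 °C

Net heat exchanged in the isolated system is zero:
warm ice to 0 °C: 0.09098×2090×(0 − (-4.676)) = 889.13
  fusion: m_ice L_f = 0.09098×334000 = 30387
  meltwater 0→T: 0.09098×4180×T = 380.3 T
  seawater: 2851.3(T − 85.77)
3231.6 T = 244552 − 31276 = 213276
T ≈ 66.00 °C — above 0 °C, consistent with complete melting.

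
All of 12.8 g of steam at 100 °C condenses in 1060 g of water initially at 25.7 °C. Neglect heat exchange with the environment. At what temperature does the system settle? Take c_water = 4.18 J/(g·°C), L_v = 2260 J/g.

Energy balance with sensible and latent terms:
latent heat released on condensation: 12.8×2260 = 28928
  condensate cools 100→T: 12.8×4.18×(T − 100) = 53.5(T − 100)
  original water: 4430.8(T − 25.7)
4484.3 T = 28928 + 5350.4 + 113872 = 148150
T ≈ 33.04 °C — below 100 °C, confirming all the steam condensed.

T_f ≈ 33.0 °C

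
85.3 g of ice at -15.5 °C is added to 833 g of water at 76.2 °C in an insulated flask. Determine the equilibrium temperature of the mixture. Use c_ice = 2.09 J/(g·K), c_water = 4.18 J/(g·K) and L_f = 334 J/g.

T_f ≈ 61.0 °C

Heat gained plus heat lost sum to zero:
ice -15.5→0 °C: 85.3·2.09·15.5 = 2763.3; latent heat to melt: 85.3·334 = 28490; warm the meltwater: 356.55 T; water: 3481.9(T − 76.2)
3838.5 T = 265324 − 31253 = 234070
T ≈ 60.98 °C — above 0 °C, consistent with complete melting.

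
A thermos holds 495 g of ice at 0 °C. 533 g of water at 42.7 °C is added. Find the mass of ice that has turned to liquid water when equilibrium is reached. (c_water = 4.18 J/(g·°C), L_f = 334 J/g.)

m_melted ≈ 285 g

Heat available from the water dropping to 0 °C: 533·4.18·42.7 = 95133 J.
Fully melting the ice requires m_ice L_f = 495·334 = 165330 J.
That's not enough to melt it all — equilibrium is at 0 °C with ice remaining.
Mass melted = 95133/334 ≈ 284.8 g.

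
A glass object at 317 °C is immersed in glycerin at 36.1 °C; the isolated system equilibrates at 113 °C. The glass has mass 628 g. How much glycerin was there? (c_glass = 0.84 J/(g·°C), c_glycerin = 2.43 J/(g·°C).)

m ≈ 576 g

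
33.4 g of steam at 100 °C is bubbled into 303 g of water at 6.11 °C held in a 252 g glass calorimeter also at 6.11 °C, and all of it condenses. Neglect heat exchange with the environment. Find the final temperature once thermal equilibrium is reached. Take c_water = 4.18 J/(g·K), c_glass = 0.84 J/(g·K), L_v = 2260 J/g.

Taking heat into each body as positive, Σ m c ΔT = 0:
steam→water at 100 °C releases m L_v = 33.4×2260 = 75484; condensate cools 100→T: 33.4×4.18×(T − 100) = 139.61(T − 100); original water: 1266.5(T − 6.11); glass cup: 252×0.84×(T − 6.11) = 211.68(T − 6.11)
1617.8 T = 75484 + 13961 + 9031.9 = 98477
T ≈ 60.87 °C (< 100 °C, so full condensation is consistent).

T_f ≈ 60.9 °C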